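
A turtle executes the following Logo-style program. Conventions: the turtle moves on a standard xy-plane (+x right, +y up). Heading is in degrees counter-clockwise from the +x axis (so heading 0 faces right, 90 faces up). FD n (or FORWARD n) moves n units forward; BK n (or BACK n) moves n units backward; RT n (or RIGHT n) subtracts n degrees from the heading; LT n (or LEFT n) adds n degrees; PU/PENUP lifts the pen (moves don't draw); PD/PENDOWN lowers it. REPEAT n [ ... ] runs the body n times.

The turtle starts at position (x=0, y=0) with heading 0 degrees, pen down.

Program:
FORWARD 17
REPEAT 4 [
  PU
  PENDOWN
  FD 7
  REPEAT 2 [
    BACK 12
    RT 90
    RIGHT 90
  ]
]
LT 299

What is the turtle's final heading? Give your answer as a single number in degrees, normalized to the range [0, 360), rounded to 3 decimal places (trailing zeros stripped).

Answer: 299

Derivation:
Executing turtle program step by step:
Start: pos=(0,0), heading=0, pen down
FD 17: (0,0) -> (17,0) [heading=0, draw]
REPEAT 4 [
  -- iteration 1/4 --
  PU: pen up
  PD: pen down
  FD 7: (17,0) -> (24,0) [heading=0, draw]
  REPEAT 2 [
    -- iteration 1/2 --
    BK 12: (24,0) -> (12,0) [heading=0, draw]
    RT 90: heading 0 -> 270
    RT 90: heading 270 -> 180
    -- iteration 2/2 --
    BK 12: (12,0) -> (24,0) [heading=180, draw]
    RT 90: heading 180 -> 90
    RT 90: heading 90 -> 0
  ]
  -- iteration 2/4 --
  PU: pen up
  PD: pen down
  FD 7: (24,0) -> (31,0) [heading=0, draw]
  REPEAT 2 [
    -- iteration 1/2 --
    BK 12: (31,0) -> (19,0) [heading=0, draw]
    RT 90: heading 0 -> 270
    RT 90: heading 270 -> 180
    -- iteration 2/2 --
    BK 12: (19,0) -> (31,0) [heading=180, draw]
    RT 90: heading 180 -> 90
    RT 90: heading 90 -> 0
  ]
  -- iteration 3/4 --
  PU: pen up
  PD: pen down
  FD 7: (31,0) -> (38,0) [heading=0, draw]
  REPEAT 2 [
    -- iteration 1/2 --
    BK 12: (38,0) -> (26,0) [heading=0, draw]
    RT 90: heading 0 -> 270
    RT 90: heading 270 -> 180
    -- iteration 2/2 --
    BK 12: (26,0) -> (38,0) [heading=180, draw]
    RT 90: heading 180 -> 90
    RT 90: heading 90 -> 0
  ]
  -- iteration 4/4 --
  PU: pen up
  PD: pen down
  FD 7: (38,0) -> (45,0) [heading=0, draw]
  REPEAT 2 [
    -- iteration 1/2 --
    BK 12: (45,0) -> (33,0) [heading=0, draw]
    RT 90: heading 0 -> 270
    RT 90: heading 270 -> 180
    -- iteration 2/2 --
    BK 12: (33,0) -> (45,0) [heading=180, draw]
    RT 90: heading 180 -> 90
    RT 90: heading 90 -> 0
  ]
]
LT 299: heading 0 -> 299
Final: pos=(45,0), heading=299, 13 segment(s) drawn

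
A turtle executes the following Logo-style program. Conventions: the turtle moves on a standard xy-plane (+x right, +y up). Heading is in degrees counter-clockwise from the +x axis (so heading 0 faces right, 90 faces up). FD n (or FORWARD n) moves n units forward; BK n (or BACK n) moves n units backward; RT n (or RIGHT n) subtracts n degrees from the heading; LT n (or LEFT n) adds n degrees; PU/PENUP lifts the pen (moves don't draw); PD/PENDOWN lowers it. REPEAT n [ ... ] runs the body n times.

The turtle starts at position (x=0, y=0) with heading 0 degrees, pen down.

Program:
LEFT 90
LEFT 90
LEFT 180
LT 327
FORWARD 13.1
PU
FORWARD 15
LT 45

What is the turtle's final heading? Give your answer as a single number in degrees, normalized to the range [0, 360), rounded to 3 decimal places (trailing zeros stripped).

Executing turtle program step by step:
Start: pos=(0,0), heading=0, pen down
LT 90: heading 0 -> 90
LT 90: heading 90 -> 180
LT 180: heading 180 -> 0
LT 327: heading 0 -> 327
FD 13.1: (0,0) -> (10.987,-7.135) [heading=327, draw]
PU: pen up
FD 15: (10.987,-7.135) -> (23.567,-15.304) [heading=327, move]
LT 45: heading 327 -> 12
Final: pos=(23.567,-15.304), heading=12, 1 segment(s) drawn

Answer: 12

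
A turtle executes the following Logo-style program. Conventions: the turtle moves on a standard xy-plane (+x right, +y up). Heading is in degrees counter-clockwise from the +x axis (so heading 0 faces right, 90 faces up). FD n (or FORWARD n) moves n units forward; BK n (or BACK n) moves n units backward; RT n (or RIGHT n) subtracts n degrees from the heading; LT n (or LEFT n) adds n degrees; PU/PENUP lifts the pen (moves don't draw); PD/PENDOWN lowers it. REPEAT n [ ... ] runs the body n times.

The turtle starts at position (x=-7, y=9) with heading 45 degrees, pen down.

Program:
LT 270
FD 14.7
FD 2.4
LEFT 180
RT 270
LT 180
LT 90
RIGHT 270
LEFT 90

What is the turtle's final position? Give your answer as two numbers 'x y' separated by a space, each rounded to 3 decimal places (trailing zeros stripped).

Executing turtle program step by step:
Start: pos=(-7,9), heading=45, pen down
LT 270: heading 45 -> 315
FD 14.7: (-7,9) -> (3.394,-1.394) [heading=315, draw]
FD 2.4: (3.394,-1.394) -> (5.092,-3.092) [heading=315, draw]
LT 180: heading 315 -> 135
RT 270: heading 135 -> 225
LT 180: heading 225 -> 45
LT 90: heading 45 -> 135
RT 270: heading 135 -> 225
LT 90: heading 225 -> 315
Final: pos=(5.092,-3.092), heading=315, 2 segment(s) drawn

Answer: 5.092 -3.092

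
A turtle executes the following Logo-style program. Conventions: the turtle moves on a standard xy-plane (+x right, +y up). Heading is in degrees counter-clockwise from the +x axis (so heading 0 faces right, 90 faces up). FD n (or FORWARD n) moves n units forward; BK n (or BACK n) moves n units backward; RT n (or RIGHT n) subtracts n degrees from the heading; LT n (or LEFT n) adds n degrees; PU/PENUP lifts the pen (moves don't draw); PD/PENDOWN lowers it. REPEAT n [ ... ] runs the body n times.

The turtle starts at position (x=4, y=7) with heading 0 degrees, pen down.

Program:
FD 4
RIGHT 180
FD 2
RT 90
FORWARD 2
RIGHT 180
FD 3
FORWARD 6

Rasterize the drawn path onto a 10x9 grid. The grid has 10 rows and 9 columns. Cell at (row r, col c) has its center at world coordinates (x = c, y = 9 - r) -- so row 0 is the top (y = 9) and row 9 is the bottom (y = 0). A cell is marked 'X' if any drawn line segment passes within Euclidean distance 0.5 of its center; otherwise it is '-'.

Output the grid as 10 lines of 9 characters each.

Segment 0: (4,7) -> (8,7)
Segment 1: (8,7) -> (6,7)
Segment 2: (6,7) -> (6,9)
Segment 3: (6,9) -> (6,6)
Segment 4: (6,6) -> (6,0)

Answer: ------X--
------X--
----XXXXX
------X--
------X--
------X--
------X--
------X--
------X--
------X--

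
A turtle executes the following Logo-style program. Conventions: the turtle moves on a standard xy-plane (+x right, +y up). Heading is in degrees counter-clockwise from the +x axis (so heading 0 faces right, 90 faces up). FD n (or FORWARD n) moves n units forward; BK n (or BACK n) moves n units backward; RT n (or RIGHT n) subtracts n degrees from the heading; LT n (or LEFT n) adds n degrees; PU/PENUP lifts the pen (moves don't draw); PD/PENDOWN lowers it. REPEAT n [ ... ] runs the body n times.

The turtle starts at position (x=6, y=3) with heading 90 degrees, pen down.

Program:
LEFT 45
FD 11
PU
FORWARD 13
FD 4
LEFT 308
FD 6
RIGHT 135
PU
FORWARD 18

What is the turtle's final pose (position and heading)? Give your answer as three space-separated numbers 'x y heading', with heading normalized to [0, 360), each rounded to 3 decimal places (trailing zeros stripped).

Executing turtle program step by step:
Start: pos=(6,3), heading=90, pen down
LT 45: heading 90 -> 135
FD 11: (6,3) -> (-1.778,10.778) [heading=135, draw]
PU: pen up
FD 13: (-1.778,10.778) -> (-10.971,19.971) [heading=135, move]
FD 4: (-10.971,19.971) -> (-13.799,22.799) [heading=135, move]
LT 308: heading 135 -> 83
FD 6: (-13.799,22.799) -> (-13.068,28.754) [heading=83, move]
RT 135: heading 83 -> 308
PU: pen up
FD 18: (-13.068,28.754) -> (-1.986,14.57) [heading=308, move]
Final: pos=(-1.986,14.57), heading=308, 1 segment(s) drawn

Answer: -1.986 14.57 308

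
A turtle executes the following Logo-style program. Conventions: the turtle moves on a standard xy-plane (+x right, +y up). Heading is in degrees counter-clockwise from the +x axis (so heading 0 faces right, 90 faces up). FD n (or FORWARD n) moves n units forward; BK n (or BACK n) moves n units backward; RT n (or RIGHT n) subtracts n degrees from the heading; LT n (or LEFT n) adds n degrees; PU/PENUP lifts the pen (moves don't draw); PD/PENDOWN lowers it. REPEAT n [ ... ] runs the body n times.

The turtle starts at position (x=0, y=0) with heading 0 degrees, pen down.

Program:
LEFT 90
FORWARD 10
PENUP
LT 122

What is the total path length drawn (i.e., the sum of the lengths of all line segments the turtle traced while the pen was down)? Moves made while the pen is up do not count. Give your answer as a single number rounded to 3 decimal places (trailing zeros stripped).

Executing turtle program step by step:
Start: pos=(0,0), heading=0, pen down
LT 90: heading 0 -> 90
FD 10: (0,0) -> (0,10) [heading=90, draw]
PU: pen up
LT 122: heading 90 -> 212
Final: pos=(0,10), heading=212, 1 segment(s) drawn

Segment lengths:
  seg 1: (0,0) -> (0,10), length = 10
Total = 10

Answer: 10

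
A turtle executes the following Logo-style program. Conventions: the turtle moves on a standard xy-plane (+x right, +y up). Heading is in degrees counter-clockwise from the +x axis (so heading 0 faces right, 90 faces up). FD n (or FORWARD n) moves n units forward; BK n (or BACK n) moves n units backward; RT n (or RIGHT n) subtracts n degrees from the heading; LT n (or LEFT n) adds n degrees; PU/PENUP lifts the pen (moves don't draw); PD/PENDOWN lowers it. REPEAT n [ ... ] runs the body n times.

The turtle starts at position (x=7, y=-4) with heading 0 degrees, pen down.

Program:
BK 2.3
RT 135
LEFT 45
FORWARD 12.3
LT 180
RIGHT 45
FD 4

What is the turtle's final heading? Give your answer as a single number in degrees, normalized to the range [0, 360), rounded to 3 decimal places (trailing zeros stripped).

Executing turtle program step by step:
Start: pos=(7,-4), heading=0, pen down
BK 2.3: (7,-4) -> (4.7,-4) [heading=0, draw]
RT 135: heading 0 -> 225
LT 45: heading 225 -> 270
FD 12.3: (4.7,-4) -> (4.7,-16.3) [heading=270, draw]
LT 180: heading 270 -> 90
RT 45: heading 90 -> 45
FD 4: (4.7,-16.3) -> (7.528,-13.472) [heading=45, draw]
Final: pos=(7.528,-13.472), heading=45, 3 segment(s) drawn

Answer: 45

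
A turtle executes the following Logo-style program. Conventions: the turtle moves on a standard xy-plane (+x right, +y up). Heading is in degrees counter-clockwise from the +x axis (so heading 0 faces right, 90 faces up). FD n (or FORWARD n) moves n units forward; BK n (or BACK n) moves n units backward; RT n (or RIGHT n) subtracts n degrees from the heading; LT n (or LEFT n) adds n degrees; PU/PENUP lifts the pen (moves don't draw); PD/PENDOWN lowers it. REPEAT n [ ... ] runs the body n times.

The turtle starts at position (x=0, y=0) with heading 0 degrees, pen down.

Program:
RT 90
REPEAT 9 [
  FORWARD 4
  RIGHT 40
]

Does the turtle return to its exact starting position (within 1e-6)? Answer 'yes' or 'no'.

Executing turtle program step by step:
Start: pos=(0,0), heading=0, pen down
RT 90: heading 0 -> 270
REPEAT 9 [
  -- iteration 1/9 --
  FD 4: (0,0) -> (0,-4) [heading=270, draw]
  RT 40: heading 270 -> 230
  -- iteration 2/9 --
  FD 4: (0,-4) -> (-2.571,-7.064) [heading=230, draw]
  RT 40: heading 230 -> 190
  -- iteration 3/9 --
  FD 4: (-2.571,-7.064) -> (-6.51,-7.759) [heading=190, draw]
  RT 40: heading 190 -> 150
  -- iteration 4/9 --
  FD 4: (-6.51,-7.759) -> (-9.974,-5.759) [heading=150, draw]
  RT 40: heading 150 -> 110
  -- iteration 5/9 --
  FD 4: (-9.974,-5.759) -> (-11.343,-2) [heading=110, draw]
  RT 40: heading 110 -> 70
  -- iteration 6/9 --
  FD 4: (-11.343,-2) -> (-9.974,1.759) [heading=70, draw]
  RT 40: heading 70 -> 30
  -- iteration 7/9 --
  FD 4: (-9.974,1.759) -> (-6.51,3.759) [heading=30, draw]
  RT 40: heading 30 -> 350
  -- iteration 8/9 --
  FD 4: (-6.51,3.759) -> (-2.571,3.064) [heading=350, draw]
  RT 40: heading 350 -> 310
  -- iteration 9/9 --
  FD 4: (-2.571,3.064) -> (0,0) [heading=310, draw]
  RT 40: heading 310 -> 270
]
Final: pos=(0,0), heading=270, 9 segment(s) drawn

Start position: (0, 0)
Final position: (0, 0)
Distance = 0; < 1e-6 -> CLOSED

Answer: yes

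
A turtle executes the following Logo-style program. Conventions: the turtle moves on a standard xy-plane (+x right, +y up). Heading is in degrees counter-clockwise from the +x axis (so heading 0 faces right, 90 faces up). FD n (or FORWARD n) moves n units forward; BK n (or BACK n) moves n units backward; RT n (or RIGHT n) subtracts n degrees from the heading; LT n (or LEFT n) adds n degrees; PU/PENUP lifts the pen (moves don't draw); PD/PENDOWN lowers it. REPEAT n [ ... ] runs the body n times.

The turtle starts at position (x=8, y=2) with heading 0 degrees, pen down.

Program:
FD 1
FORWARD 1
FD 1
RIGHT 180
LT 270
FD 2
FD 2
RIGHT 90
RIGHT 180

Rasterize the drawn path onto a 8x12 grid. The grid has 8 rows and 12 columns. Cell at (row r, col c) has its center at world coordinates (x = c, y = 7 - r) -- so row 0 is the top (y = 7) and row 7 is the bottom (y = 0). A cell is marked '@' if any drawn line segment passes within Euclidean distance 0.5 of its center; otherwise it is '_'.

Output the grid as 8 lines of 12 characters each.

Answer: ____________
___________@
___________@
___________@
___________@
________@@@@
____________
____________

Derivation:
Segment 0: (8,2) -> (9,2)
Segment 1: (9,2) -> (10,2)
Segment 2: (10,2) -> (11,2)
Segment 3: (11,2) -> (11,4)
Segment 4: (11,4) -> (11,6)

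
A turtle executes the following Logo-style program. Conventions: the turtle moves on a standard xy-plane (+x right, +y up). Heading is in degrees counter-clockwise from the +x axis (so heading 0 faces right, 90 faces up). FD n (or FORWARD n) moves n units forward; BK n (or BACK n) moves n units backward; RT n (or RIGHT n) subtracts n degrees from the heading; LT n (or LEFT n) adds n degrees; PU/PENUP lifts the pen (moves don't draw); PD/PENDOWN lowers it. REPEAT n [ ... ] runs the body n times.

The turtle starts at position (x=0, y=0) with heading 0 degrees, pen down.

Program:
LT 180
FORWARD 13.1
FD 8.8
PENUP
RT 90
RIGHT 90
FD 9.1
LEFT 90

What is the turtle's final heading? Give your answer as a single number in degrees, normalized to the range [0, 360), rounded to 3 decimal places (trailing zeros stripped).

Answer: 90

Derivation:
Executing turtle program step by step:
Start: pos=(0,0), heading=0, pen down
LT 180: heading 0 -> 180
FD 13.1: (0,0) -> (-13.1,0) [heading=180, draw]
FD 8.8: (-13.1,0) -> (-21.9,0) [heading=180, draw]
PU: pen up
RT 90: heading 180 -> 90
RT 90: heading 90 -> 0
FD 9.1: (-21.9,0) -> (-12.8,0) [heading=0, move]
LT 90: heading 0 -> 90
Final: pos=(-12.8,0), heading=90, 2 segment(s) drawn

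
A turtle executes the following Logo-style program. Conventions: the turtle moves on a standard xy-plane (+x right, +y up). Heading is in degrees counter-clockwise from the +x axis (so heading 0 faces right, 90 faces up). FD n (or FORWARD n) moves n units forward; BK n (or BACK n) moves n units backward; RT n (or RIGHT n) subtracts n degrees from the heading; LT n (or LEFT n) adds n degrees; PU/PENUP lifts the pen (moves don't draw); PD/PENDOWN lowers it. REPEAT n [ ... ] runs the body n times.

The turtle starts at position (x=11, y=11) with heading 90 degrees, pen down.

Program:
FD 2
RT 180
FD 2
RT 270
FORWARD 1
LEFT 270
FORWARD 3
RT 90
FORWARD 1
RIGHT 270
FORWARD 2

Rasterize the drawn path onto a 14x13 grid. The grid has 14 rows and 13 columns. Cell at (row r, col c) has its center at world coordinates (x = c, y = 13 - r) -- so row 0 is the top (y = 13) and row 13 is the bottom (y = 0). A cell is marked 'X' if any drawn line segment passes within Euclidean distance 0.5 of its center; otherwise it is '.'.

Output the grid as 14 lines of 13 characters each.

Answer: ...........X.
...........X.
...........XX
............X
............X
...........XX
...........X.
...........X.
.............
.............
.............
.............
.............
.............

Derivation:
Segment 0: (11,11) -> (11,13)
Segment 1: (11,13) -> (11,11)
Segment 2: (11,11) -> (12,11)
Segment 3: (12,11) -> (12,8)
Segment 4: (12,8) -> (11,8)
Segment 5: (11,8) -> (11,6)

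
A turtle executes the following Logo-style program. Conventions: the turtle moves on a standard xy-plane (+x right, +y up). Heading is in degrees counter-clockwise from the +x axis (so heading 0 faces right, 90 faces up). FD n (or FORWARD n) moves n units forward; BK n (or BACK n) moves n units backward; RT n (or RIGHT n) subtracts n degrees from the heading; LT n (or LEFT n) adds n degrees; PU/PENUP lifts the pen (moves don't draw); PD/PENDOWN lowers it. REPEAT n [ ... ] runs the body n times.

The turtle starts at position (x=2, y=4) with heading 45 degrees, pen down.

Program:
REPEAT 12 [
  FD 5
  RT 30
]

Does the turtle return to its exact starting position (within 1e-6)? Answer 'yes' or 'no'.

Answer: yes

Derivation:
Executing turtle program step by step:
Start: pos=(2,4), heading=45, pen down
REPEAT 12 [
  -- iteration 1/12 --
  FD 5: (2,4) -> (5.536,7.536) [heading=45, draw]
  RT 30: heading 45 -> 15
  -- iteration 2/12 --
  FD 5: (5.536,7.536) -> (10.365,8.83) [heading=15, draw]
  RT 30: heading 15 -> 345
  -- iteration 3/12 --
  FD 5: (10.365,8.83) -> (15.195,7.536) [heading=345, draw]
  RT 30: heading 345 -> 315
  -- iteration 4/12 --
  FD 5: (15.195,7.536) -> (18.73,4) [heading=315, draw]
  RT 30: heading 315 -> 285
  -- iteration 5/12 --
  FD 5: (18.73,4) -> (20.024,-0.83) [heading=285, draw]
  RT 30: heading 285 -> 255
  -- iteration 6/12 --
  FD 5: (20.024,-0.83) -> (18.73,-5.659) [heading=255, draw]
  RT 30: heading 255 -> 225
  -- iteration 7/12 --
  FD 5: (18.73,-5.659) -> (15.195,-9.195) [heading=225, draw]
  RT 30: heading 225 -> 195
  -- iteration 8/12 --
  FD 5: (15.195,-9.195) -> (10.365,-10.489) [heading=195, draw]
  RT 30: heading 195 -> 165
  -- iteration 9/12 --
  FD 5: (10.365,-10.489) -> (5.536,-9.195) [heading=165, draw]
  RT 30: heading 165 -> 135
  -- iteration 10/12 --
  FD 5: (5.536,-9.195) -> (2,-5.659) [heading=135, draw]
  RT 30: heading 135 -> 105
  -- iteration 11/12 --
  FD 5: (2,-5.659) -> (0.706,-0.83) [heading=105, draw]
  RT 30: heading 105 -> 75
  -- iteration 12/12 --
  FD 5: (0.706,-0.83) -> (2,4) [heading=75, draw]
  RT 30: heading 75 -> 45
]
Final: pos=(2,4), heading=45, 12 segment(s) drawn

Start position: (2, 4)
Final position: (2, 4)
Distance = 0; < 1e-6 -> CLOSED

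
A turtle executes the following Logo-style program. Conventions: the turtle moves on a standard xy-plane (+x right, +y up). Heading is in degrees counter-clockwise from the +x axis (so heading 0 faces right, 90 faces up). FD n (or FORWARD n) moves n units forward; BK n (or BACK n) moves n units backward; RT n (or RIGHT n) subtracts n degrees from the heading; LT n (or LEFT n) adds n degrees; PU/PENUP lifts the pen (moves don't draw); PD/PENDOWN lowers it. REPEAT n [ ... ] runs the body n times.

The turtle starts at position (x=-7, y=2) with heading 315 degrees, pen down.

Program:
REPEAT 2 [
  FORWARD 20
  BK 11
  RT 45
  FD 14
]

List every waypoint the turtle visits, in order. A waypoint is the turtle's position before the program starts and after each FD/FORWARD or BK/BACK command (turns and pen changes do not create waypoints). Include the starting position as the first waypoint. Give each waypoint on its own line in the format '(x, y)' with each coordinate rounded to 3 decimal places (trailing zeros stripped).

Answer: (-7, 2)
(7.142, -12.142)
(-0.636, -4.364)
(-0.636, -18.364)
(-0.636, -38.364)
(-0.636, -27.364)
(-10.536, -37.263)

Derivation:
Executing turtle program step by step:
Start: pos=(-7,2), heading=315, pen down
REPEAT 2 [
  -- iteration 1/2 --
  FD 20: (-7,2) -> (7.142,-12.142) [heading=315, draw]
  BK 11: (7.142,-12.142) -> (-0.636,-4.364) [heading=315, draw]
  RT 45: heading 315 -> 270
  FD 14: (-0.636,-4.364) -> (-0.636,-18.364) [heading=270, draw]
  -- iteration 2/2 --
  FD 20: (-0.636,-18.364) -> (-0.636,-38.364) [heading=270, draw]
  BK 11: (-0.636,-38.364) -> (-0.636,-27.364) [heading=270, draw]
  RT 45: heading 270 -> 225
  FD 14: (-0.636,-27.364) -> (-10.536,-37.263) [heading=225, draw]
]
Final: pos=(-10.536,-37.263), heading=225, 6 segment(s) drawn
Waypoints (7 total):
(-7, 2)
(7.142, -12.142)
(-0.636, -4.364)
(-0.636, -18.364)
(-0.636, -38.364)
(-0.636, -27.364)
(-10.536, -37.263)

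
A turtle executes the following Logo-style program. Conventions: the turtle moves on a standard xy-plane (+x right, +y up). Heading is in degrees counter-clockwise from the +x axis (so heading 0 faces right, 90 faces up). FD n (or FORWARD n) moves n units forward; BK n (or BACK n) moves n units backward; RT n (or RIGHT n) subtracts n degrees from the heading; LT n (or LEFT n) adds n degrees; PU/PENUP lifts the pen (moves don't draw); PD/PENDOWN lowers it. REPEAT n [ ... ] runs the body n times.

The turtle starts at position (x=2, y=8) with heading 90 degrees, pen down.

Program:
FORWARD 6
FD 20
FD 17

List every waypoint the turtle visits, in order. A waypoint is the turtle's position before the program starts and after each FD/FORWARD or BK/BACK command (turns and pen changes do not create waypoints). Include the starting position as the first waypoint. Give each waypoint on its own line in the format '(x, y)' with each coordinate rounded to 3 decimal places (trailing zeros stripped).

Answer: (2, 8)
(2, 14)
(2, 34)
(2, 51)

Derivation:
Executing turtle program step by step:
Start: pos=(2,8), heading=90, pen down
FD 6: (2,8) -> (2,14) [heading=90, draw]
FD 20: (2,14) -> (2,34) [heading=90, draw]
FD 17: (2,34) -> (2,51) [heading=90, draw]
Final: pos=(2,51), heading=90, 3 segment(s) drawn
Waypoints (4 total):
(2, 8)
(2, 14)
(2, 34)
(2, 51)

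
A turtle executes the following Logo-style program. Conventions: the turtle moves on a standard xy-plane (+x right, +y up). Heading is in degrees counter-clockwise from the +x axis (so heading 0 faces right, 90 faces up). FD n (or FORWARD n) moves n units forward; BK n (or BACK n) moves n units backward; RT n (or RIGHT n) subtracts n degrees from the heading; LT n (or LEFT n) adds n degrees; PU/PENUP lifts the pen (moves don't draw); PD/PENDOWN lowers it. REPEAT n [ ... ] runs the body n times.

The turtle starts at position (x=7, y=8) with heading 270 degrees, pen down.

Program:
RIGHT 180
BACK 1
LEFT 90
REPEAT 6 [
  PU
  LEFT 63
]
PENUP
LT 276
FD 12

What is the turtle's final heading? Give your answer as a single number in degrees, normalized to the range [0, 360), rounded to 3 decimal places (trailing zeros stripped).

Answer: 114

Derivation:
Executing turtle program step by step:
Start: pos=(7,8), heading=270, pen down
RT 180: heading 270 -> 90
BK 1: (7,8) -> (7,7) [heading=90, draw]
LT 90: heading 90 -> 180
REPEAT 6 [
  -- iteration 1/6 --
  PU: pen up
  LT 63: heading 180 -> 243
  -- iteration 2/6 --
  PU: pen up
  LT 63: heading 243 -> 306
  -- iteration 3/6 --
  PU: pen up
  LT 63: heading 306 -> 9
  -- iteration 4/6 --
  PU: pen up
  LT 63: heading 9 -> 72
  -- iteration 5/6 --
  PU: pen up
  LT 63: heading 72 -> 135
  -- iteration 6/6 --
  PU: pen up
  LT 63: heading 135 -> 198
]
PU: pen up
LT 276: heading 198 -> 114
FD 12: (7,7) -> (2.119,17.963) [heading=114, move]
Final: pos=(2.119,17.963), heading=114, 1 segment(s) drawn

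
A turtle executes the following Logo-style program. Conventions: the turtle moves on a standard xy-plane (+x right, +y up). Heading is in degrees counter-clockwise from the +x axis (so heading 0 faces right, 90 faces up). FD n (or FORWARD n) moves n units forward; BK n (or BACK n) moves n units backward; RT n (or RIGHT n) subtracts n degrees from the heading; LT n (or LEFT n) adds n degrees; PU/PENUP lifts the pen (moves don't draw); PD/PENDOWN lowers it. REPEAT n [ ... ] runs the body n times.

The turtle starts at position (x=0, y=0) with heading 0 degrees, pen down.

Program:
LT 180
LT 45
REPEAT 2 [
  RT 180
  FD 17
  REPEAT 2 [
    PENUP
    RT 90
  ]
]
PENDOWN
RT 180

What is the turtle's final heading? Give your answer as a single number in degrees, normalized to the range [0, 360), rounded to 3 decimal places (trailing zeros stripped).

Executing turtle program step by step:
Start: pos=(0,0), heading=0, pen down
LT 180: heading 0 -> 180
LT 45: heading 180 -> 225
REPEAT 2 [
  -- iteration 1/2 --
  RT 180: heading 225 -> 45
  FD 17: (0,0) -> (12.021,12.021) [heading=45, draw]
  REPEAT 2 [
    -- iteration 1/2 --
    PU: pen up
    RT 90: heading 45 -> 315
    -- iteration 2/2 --
    PU: pen up
    RT 90: heading 315 -> 225
  ]
  -- iteration 2/2 --
  RT 180: heading 225 -> 45
  FD 17: (12.021,12.021) -> (24.042,24.042) [heading=45, move]
  REPEAT 2 [
    -- iteration 1/2 --
    PU: pen up
    RT 90: heading 45 -> 315
    -- iteration 2/2 --
    PU: pen up
    RT 90: heading 315 -> 225
  ]
]
PD: pen down
RT 180: heading 225 -> 45
Final: pos=(24.042,24.042), heading=45, 1 segment(s) drawn

Answer: 45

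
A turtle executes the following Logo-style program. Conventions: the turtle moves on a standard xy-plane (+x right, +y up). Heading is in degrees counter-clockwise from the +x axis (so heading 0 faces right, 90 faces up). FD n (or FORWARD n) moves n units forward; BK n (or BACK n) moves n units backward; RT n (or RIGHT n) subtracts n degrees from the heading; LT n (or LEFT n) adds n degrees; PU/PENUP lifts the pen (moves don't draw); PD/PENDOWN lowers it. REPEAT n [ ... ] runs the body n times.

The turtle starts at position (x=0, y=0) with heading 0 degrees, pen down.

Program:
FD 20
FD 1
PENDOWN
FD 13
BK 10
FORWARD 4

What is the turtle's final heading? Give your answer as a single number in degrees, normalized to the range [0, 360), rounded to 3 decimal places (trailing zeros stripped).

Answer: 0

Derivation:
Executing turtle program step by step:
Start: pos=(0,0), heading=0, pen down
FD 20: (0,0) -> (20,0) [heading=0, draw]
FD 1: (20,0) -> (21,0) [heading=0, draw]
PD: pen down
FD 13: (21,0) -> (34,0) [heading=0, draw]
BK 10: (34,0) -> (24,0) [heading=0, draw]
FD 4: (24,0) -> (28,0) [heading=0, draw]
Final: pos=(28,0), heading=0, 5 segment(s) drawn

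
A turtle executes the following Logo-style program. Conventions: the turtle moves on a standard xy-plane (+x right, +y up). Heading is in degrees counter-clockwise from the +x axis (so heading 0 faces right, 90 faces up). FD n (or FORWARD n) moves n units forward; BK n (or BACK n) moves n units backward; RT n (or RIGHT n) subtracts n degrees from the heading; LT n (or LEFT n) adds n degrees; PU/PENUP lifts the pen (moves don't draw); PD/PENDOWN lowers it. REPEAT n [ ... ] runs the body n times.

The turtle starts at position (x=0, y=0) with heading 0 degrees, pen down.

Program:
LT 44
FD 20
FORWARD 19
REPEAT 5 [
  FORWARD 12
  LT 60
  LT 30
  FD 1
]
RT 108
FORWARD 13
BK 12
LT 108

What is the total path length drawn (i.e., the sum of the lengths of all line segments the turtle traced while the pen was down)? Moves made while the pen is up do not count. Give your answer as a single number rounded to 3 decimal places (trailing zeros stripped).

Answer: 129

Derivation:
Executing turtle program step by step:
Start: pos=(0,0), heading=0, pen down
LT 44: heading 0 -> 44
FD 20: (0,0) -> (14.387,13.893) [heading=44, draw]
FD 19: (14.387,13.893) -> (28.054,27.092) [heading=44, draw]
REPEAT 5 [
  -- iteration 1/5 --
  FD 12: (28.054,27.092) -> (36.686,35.428) [heading=44, draw]
  LT 60: heading 44 -> 104
  LT 30: heading 104 -> 134
  FD 1: (36.686,35.428) -> (35.992,36.147) [heading=134, draw]
  -- iteration 2/5 --
  FD 12: (35.992,36.147) -> (27.656,44.779) [heading=134, draw]
  LT 60: heading 134 -> 194
  LT 30: heading 194 -> 224
  FD 1: (27.656,44.779) -> (26.936,44.084) [heading=224, draw]
  -- iteration 3/5 --
  FD 12: (26.936,44.084) -> (18.304,35.748) [heading=224, draw]
  LT 60: heading 224 -> 284
  LT 30: heading 284 -> 314
  FD 1: (18.304,35.748) -> (18.999,35.029) [heading=314, draw]
  -- iteration 4/5 --
  FD 12: (18.999,35.029) -> (27.335,26.397) [heading=314, draw]
  LT 60: heading 314 -> 14
  LT 30: heading 14 -> 44
  FD 1: (27.335,26.397) -> (28.054,27.092) [heading=44, draw]
  -- iteration 5/5 --
  FD 12: (28.054,27.092) -> (36.686,35.428) [heading=44, draw]
  LT 60: heading 44 -> 104
  LT 30: heading 104 -> 134
  FD 1: (36.686,35.428) -> (35.992,36.147) [heading=134, draw]
]
RT 108: heading 134 -> 26
FD 13: (35.992,36.147) -> (47.676,41.846) [heading=26, draw]
BK 12: (47.676,41.846) -> (36.89,36.585) [heading=26, draw]
LT 108: heading 26 -> 134
Final: pos=(36.89,36.585), heading=134, 14 segment(s) drawn

Segment lengths:
  seg 1: (0,0) -> (14.387,13.893), length = 20
  seg 2: (14.387,13.893) -> (28.054,27.092), length = 19
  seg 3: (28.054,27.092) -> (36.686,35.428), length = 12
  seg 4: (36.686,35.428) -> (35.992,36.147), length = 1
  seg 5: (35.992,36.147) -> (27.656,44.779), length = 12
  seg 6: (27.656,44.779) -> (26.936,44.084), length = 1
  seg 7: (26.936,44.084) -> (18.304,35.748), length = 12
  seg 8: (18.304,35.748) -> (18.999,35.029), length = 1
  seg 9: (18.999,35.029) -> (27.335,26.397), length = 12
  seg 10: (27.335,26.397) -> (28.054,27.092), length = 1
  seg 11: (28.054,27.092) -> (36.686,35.428), length = 12
  seg 12: (36.686,35.428) -> (35.992,36.147), length = 1
  seg 13: (35.992,36.147) -> (47.676,41.846), length = 13
  seg 14: (47.676,41.846) -> (36.89,36.585), length = 12
Total = 129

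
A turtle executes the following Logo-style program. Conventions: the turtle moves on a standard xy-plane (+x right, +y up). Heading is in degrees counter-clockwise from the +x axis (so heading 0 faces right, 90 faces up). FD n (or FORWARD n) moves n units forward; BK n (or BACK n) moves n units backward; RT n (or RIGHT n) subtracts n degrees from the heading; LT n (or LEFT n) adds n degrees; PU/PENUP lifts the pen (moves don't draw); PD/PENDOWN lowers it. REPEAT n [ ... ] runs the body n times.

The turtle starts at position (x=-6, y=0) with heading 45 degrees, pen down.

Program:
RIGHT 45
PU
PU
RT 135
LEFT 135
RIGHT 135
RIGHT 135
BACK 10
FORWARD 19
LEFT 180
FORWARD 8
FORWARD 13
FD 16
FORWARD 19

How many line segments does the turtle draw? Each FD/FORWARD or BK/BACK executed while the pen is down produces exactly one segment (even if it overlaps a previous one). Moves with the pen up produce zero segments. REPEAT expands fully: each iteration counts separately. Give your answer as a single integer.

Executing turtle program step by step:
Start: pos=(-6,0), heading=45, pen down
RT 45: heading 45 -> 0
PU: pen up
PU: pen up
RT 135: heading 0 -> 225
LT 135: heading 225 -> 0
RT 135: heading 0 -> 225
RT 135: heading 225 -> 90
BK 10: (-6,0) -> (-6,-10) [heading=90, move]
FD 19: (-6,-10) -> (-6,9) [heading=90, move]
LT 180: heading 90 -> 270
FD 8: (-6,9) -> (-6,1) [heading=270, move]
FD 13: (-6,1) -> (-6,-12) [heading=270, move]
FD 16: (-6,-12) -> (-6,-28) [heading=270, move]
FD 19: (-6,-28) -> (-6,-47) [heading=270, move]
Final: pos=(-6,-47), heading=270, 0 segment(s) drawn
Segments drawn: 0

Answer: 0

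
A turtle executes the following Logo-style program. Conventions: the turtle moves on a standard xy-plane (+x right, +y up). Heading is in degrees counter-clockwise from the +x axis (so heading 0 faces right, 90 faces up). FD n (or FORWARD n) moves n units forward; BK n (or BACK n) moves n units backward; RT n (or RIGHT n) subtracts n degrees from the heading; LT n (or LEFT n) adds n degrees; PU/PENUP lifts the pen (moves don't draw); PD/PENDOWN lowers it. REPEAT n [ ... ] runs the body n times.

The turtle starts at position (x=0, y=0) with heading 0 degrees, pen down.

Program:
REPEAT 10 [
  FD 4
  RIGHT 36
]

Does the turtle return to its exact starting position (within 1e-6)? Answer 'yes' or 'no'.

Executing turtle program step by step:
Start: pos=(0,0), heading=0, pen down
REPEAT 10 [
  -- iteration 1/10 --
  FD 4: (0,0) -> (4,0) [heading=0, draw]
  RT 36: heading 0 -> 324
  -- iteration 2/10 --
  FD 4: (4,0) -> (7.236,-2.351) [heading=324, draw]
  RT 36: heading 324 -> 288
  -- iteration 3/10 --
  FD 4: (7.236,-2.351) -> (8.472,-6.155) [heading=288, draw]
  RT 36: heading 288 -> 252
  -- iteration 4/10 --
  FD 4: (8.472,-6.155) -> (7.236,-9.96) [heading=252, draw]
  RT 36: heading 252 -> 216
  -- iteration 5/10 --
  FD 4: (7.236,-9.96) -> (4,-12.311) [heading=216, draw]
  RT 36: heading 216 -> 180
  -- iteration 6/10 --
  FD 4: (4,-12.311) -> (0,-12.311) [heading=180, draw]
  RT 36: heading 180 -> 144
  -- iteration 7/10 --
  FD 4: (0,-12.311) -> (-3.236,-9.96) [heading=144, draw]
  RT 36: heading 144 -> 108
  -- iteration 8/10 --
  FD 4: (-3.236,-9.96) -> (-4.472,-6.155) [heading=108, draw]
  RT 36: heading 108 -> 72
  -- iteration 9/10 --
  FD 4: (-4.472,-6.155) -> (-3.236,-2.351) [heading=72, draw]
  RT 36: heading 72 -> 36
  -- iteration 10/10 --
  FD 4: (-3.236,-2.351) -> (0,0) [heading=36, draw]
  RT 36: heading 36 -> 0
]
Final: pos=(0,0), heading=0, 10 segment(s) drawn

Start position: (0, 0)
Final position: (0, 0)
Distance = 0; < 1e-6 -> CLOSED

Answer: yes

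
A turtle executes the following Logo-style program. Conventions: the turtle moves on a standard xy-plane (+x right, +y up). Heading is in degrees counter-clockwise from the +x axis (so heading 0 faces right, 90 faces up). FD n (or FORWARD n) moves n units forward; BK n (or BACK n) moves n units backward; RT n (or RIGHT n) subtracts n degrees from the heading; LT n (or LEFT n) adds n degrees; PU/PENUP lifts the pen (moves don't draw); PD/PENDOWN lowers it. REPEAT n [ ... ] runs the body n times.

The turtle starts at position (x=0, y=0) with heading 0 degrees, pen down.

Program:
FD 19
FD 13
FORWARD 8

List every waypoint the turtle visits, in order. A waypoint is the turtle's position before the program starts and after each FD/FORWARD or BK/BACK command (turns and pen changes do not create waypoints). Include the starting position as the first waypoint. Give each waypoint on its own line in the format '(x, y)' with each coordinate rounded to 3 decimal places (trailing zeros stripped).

Answer: (0, 0)
(19, 0)
(32, 0)
(40, 0)

Derivation:
Executing turtle program step by step:
Start: pos=(0,0), heading=0, pen down
FD 19: (0,0) -> (19,0) [heading=0, draw]
FD 13: (19,0) -> (32,0) [heading=0, draw]
FD 8: (32,0) -> (40,0) [heading=0, draw]
Final: pos=(40,0), heading=0, 3 segment(s) drawn
Waypoints (4 total):
(0, 0)
(19, 0)
(32, 0)
(40, 0)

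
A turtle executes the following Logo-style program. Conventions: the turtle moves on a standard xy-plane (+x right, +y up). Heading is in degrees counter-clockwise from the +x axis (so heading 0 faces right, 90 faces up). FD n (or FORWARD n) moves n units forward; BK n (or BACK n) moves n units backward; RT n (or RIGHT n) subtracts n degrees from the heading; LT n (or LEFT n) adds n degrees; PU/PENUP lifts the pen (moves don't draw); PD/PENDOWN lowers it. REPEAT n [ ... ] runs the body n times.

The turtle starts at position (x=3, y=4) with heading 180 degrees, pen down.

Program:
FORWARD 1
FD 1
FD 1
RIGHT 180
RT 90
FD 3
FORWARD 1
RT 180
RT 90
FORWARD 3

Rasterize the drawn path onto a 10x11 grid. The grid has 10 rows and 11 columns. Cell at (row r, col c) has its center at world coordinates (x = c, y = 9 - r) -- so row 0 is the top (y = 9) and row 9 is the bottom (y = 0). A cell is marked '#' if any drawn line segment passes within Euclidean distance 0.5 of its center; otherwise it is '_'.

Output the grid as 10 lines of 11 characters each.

Answer: ___________
___________
___________
___________
___________
####_______
#__________
#__________
#__________
####_______

Derivation:
Segment 0: (3,4) -> (2,4)
Segment 1: (2,4) -> (1,4)
Segment 2: (1,4) -> (0,4)
Segment 3: (0,4) -> (0,1)
Segment 4: (0,1) -> (0,0)
Segment 5: (0,0) -> (3,0)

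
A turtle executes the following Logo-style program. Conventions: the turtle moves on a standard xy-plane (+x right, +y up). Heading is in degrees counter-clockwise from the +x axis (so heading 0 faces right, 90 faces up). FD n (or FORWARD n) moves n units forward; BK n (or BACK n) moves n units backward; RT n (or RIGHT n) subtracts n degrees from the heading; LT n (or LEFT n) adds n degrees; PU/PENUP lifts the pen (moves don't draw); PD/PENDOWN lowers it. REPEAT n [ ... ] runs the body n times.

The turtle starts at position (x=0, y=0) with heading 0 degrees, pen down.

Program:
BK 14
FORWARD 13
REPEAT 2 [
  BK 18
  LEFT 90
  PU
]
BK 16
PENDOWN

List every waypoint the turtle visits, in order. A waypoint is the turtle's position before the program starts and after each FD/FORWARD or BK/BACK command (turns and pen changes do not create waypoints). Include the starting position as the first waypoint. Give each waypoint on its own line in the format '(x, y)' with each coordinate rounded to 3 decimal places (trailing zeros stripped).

Answer: (0, 0)
(-14, 0)
(-1, 0)
(-19, 0)
(-19, -18)
(-3, -18)

Derivation:
Executing turtle program step by step:
Start: pos=(0,0), heading=0, pen down
BK 14: (0,0) -> (-14,0) [heading=0, draw]
FD 13: (-14,0) -> (-1,0) [heading=0, draw]
REPEAT 2 [
  -- iteration 1/2 --
  BK 18: (-1,0) -> (-19,0) [heading=0, draw]
  LT 90: heading 0 -> 90
  PU: pen up
  -- iteration 2/2 --
  BK 18: (-19,0) -> (-19,-18) [heading=90, move]
  LT 90: heading 90 -> 180
  PU: pen up
]
BK 16: (-19,-18) -> (-3,-18) [heading=180, move]
PD: pen down
Final: pos=(-3,-18), heading=180, 3 segment(s) drawn
Waypoints (6 total):
(0, 0)
(-14, 0)
(-1, 0)
(-19, 0)
(-19, -18)
(-3, -18)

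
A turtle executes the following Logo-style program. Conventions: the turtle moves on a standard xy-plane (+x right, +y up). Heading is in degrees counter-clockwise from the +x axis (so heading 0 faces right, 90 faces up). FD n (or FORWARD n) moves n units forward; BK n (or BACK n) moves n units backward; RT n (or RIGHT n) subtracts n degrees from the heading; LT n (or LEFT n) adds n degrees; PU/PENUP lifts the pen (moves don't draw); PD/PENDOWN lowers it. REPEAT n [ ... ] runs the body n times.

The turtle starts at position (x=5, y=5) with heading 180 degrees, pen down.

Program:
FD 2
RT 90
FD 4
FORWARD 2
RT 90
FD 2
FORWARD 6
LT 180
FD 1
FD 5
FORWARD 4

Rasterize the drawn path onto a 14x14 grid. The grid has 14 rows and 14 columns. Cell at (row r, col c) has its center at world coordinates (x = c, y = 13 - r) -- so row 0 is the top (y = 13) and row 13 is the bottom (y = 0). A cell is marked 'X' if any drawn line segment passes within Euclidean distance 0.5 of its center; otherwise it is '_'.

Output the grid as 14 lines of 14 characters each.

Segment 0: (5,5) -> (3,5)
Segment 1: (3,5) -> (3,9)
Segment 2: (3,9) -> (3,11)
Segment 3: (3,11) -> (5,11)
Segment 4: (5,11) -> (11,11)
Segment 5: (11,11) -> (10,11)
Segment 6: (10,11) -> (5,11)
Segment 7: (5,11) -> (1,11)

Answer: ______________
______________
_XXXXXXXXXXX__
___X__________
___X__________
___X__________
___X__________
___X__________
___XXX________
______________
______________
______________
______________
______________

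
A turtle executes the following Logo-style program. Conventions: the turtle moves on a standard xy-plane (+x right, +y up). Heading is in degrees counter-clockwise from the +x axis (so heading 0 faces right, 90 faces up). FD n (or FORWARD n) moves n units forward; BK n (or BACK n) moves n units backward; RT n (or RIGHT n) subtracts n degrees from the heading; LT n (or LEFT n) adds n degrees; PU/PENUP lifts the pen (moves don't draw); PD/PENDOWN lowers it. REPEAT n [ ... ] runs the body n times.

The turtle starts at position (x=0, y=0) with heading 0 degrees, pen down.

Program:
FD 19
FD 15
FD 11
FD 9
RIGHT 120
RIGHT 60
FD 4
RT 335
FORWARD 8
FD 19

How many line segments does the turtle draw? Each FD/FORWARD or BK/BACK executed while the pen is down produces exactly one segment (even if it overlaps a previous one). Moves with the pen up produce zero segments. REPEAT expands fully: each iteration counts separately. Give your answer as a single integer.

Executing turtle program step by step:
Start: pos=(0,0), heading=0, pen down
FD 19: (0,0) -> (19,0) [heading=0, draw]
FD 15: (19,0) -> (34,0) [heading=0, draw]
FD 11: (34,0) -> (45,0) [heading=0, draw]
FD 9: (45,0) -> (54,0) [heading=0, draw]
RT 120: heading 0 -> 240
RT 60: heading 240 -> 180
FD 4: (54,0) -> (50,0) [heading=180, draw]
RT 335: heading 180 -> 205
FD 8: (50,0) -> (42.75,-3.381) [heading=205, draw]
FD 19: (42.75,-3.381) -> (25.53,-11.411) [heading=205, draw]
Final: pos=(25.53,-11.411), heading=205, 7 segment(s) drawn
Segments drawn: 7

Answer: 7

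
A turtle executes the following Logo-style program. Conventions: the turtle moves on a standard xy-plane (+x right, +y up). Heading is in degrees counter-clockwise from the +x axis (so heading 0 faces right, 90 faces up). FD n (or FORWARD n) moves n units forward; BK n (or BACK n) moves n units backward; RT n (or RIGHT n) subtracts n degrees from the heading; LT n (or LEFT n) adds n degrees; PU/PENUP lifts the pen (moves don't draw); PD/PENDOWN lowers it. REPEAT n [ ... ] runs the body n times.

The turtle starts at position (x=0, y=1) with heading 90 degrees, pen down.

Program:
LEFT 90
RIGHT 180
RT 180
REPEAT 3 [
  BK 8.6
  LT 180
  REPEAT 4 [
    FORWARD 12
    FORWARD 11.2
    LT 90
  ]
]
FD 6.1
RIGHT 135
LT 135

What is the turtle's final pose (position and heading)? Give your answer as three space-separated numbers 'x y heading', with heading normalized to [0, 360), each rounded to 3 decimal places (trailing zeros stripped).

Answer: 14.7 1 0

Derivation:
Executing turtle program step by step:
Start: pos=(0,1), heading=90, pen down
LT 90: heading 90 -> 180
RT 180: heading 180 -> 0
RT 180: heading 0 -> 180
REPEAT 3 [
  -- iteration 1/3 --
  BK 8.6: (0,1) -> (8.6,1) [heading=180, draw]
  LT 180: heading 180 -> 0
  REPEAT 4 [
    -- iteration 1/4 --
    FD 12: (8.6,1) -> (20.6,1) [heading=0, draw]
    FD 11.2: (20.6,1) -> (31.8,1) [heading=0, draw]
    LT 90: heading 0 -> 90
    -- iteration 2/4 --
    FD 12: (31.8,1) -> (31.8,13) [heading=90, draw]
    FD 11.2: (31.8,13) -> (31.8,24.2) [heading=90, draw]
    LT 90: heading 90 -> 180
    -- iteration 3/4 --
    FD 12: (31.8,24.2) -> (19.8,24.2) [heading=180, draw]
    FD 11.2: (19.8,24.2) -> (8.6,24.2) [heading=180, draw]
    LT 90: heading 180 -> 270
    -- iteration 4/4 --
    FD 12: (8.6,24.2) -> (8.6,12.2) [heading=270, draw]
    FD 11.2: (8.6,12.2) -> (8.6,1) [heading=270, draw]
    LT 90: heading 270 -> 0
  ]
  -- iteration 2/3 --
  BK 8.6: (8.6,1) -> (0,1) [heading=0, draw]
  LT 180: heading 0 -> 180
  REPEAT 4 [
    -- iteration 1/4 --
    FD 12: (0,1) -> (-12,1) [heading=180, draw]
    FD 11.2: (-12,1) -> (-23.2,1) [heading=180, draw]
    LT 90: heading 180 -> 270
    -- iteration 2/4 --
    FD 12: (-23.2,1) -> (-23.2,-11) [heading=270, draw]
    FD 11.2: (-23.2,-11) -> (-23.2,-22.2) [heading=270, draw]
    LT 90: heading 270 -> 0
    -- iteration 3/4 --
    FD 12: (-23.2,-22.2) -> (-11.2,-22.2) [heading=0, draw]
    FD 11.2: (-11.2,-22.2) -> (0,-22.2) [heading=0, draw]
    LT 90: heading 0 -> 90
    -- iteration 4/4 --
    FD 12: (0,-22.2) -> (0,-10.2) [heading=90, draw]
    FD 11.2: (0,-10.2) -> (0,1) [heading=90, draw]
    LT 90: heading 90 -> 180
  ]
  -- iteration 3/3 --
  BK 8.6: (0,1) -> (8.6,1) [heading=180, draw]
  LT 180: heading 180 -> 0
  REPEAT 4 [
    -- iteration 1/4 --
    FD 12: (8.6,1) -> (20.6,1) [heading=0, draw]
    FD 11.2: (20.6,1) -> (31.8,1) [heading=0, draw]
    LT 90: heading 0 -> 90
    -- iteration 2/4 --
    FD 12: (31.8,1) -> (31.8,13) [heading=90, draw]
    FD 11.2: (31.8,13) -> (31.8,24.2) [heading=90, draw]
    LT 90: heading 90 -> 180
    -- iteration 3/4 --
    FD 12: (31.8,24.2) -> (19.8,24.2) [heading=180, draw]
    FD 11.2: (19.8,24.2) -> (8.6,24.2) [heading=180, draw]
    LT 90: heading 180 -> 270
    -- iteration 4/4 --
    FD 12: (8.6,24.2) -> (8.6,12.2) [heading=270, draw]
    FD 11.2: (8.6,12.2) -> (8.6,1) [heading=270, draw]
    LT 90: heading 270 -> 0
  ]
]
FD 6.1: (8.6,1) -> (14.7,1) [heading=0, draw]
RT 135: heading 0 -> 225
LT 135: heading 225 -> 0
Final: pos=(14.7,1), heading=0, 28 segment(s) drawn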